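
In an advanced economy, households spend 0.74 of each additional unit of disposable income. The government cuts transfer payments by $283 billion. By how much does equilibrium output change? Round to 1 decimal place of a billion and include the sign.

The transfer change shifts disposable income by −$283 billion, so first-round consumption changes by c·ΔTR = 0.74 × (−$283 billion) = −$209.42 billion.
Expenditure multiplier = 1/(1 − MPC) = 1/(1 − 0.74) = 1/0.26 ≈ 3.846.
The transfer multiplier is c × k ≈ 2.846, so ΔY = k × (c·ΔTR) = (−$209.42 billion) / 0.26 ≈ −$805.5 billion.

−$805.5 billion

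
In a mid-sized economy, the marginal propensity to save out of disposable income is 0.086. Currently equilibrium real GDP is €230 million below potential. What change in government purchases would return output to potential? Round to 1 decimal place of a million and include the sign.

MPC = 1 − MPS = 1 − 0.086 = 0.914.
Spending multiplier = 1/(1 − MPC) = 1/(1 − 0.914) = 1/0.086 ≈ 11.628.
Need ΔY = +€230 million, so ΔG = ΔY/k = (+€230 million) × 0.086 ≈ +€19.8 million.
The government should increase government purchases by €19.8 million.

+€19.8 million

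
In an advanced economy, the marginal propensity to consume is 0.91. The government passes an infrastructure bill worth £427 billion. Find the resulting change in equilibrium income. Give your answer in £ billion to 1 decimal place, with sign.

Government-spending multiplier = 1/(1 − MPC) = 1/(1 − 0.91) = 1/0.09 ≈ 11.111.
ΔY = k × ΔG = (+£427 billion) / 0.09 ≈ +£4,744.4 billion.

+£4,744.4 billion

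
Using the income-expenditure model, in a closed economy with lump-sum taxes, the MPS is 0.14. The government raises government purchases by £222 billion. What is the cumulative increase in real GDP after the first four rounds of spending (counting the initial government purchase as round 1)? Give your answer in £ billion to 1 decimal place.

MPC = 1 − MPS = 1 − 0.14 = 0.86.
Round 1 adds ΔG = £222 billion; each later round is MPC = 0.86 times the previous.
After 4 rounds: 222 + 190.92 + 164.1912 + 141.204432 = ΔG·(1 − c^4)/(1 − c) = 222 × (1 − 0.54700816)/0.14 ≈ £718.3 billion.

£718.3 billion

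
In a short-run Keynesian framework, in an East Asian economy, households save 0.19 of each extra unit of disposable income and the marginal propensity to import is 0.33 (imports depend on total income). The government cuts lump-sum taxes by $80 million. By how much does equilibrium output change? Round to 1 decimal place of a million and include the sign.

+$124.6 million

MPC = 1 − MPS = 1 − 0.19 = 0.81.
A lump-sum tax change of −$80 million shifts disposable income by +$80 million; first-round consumption changes by −c × ΔT = −0.81 × (−$80 million) = +$64.8 million.
Expenditure multiplier = 1/(1 − c + m) = 1/(1 − 0.81 + 0.33) = 1/0.52 ≈ 1.923.
The tax multiplier is −c × k ≈ −1.558, so ΔY = k × (−c·ΔT) = (+$64.8 million) / 0.52 ≈ +$124.6 million.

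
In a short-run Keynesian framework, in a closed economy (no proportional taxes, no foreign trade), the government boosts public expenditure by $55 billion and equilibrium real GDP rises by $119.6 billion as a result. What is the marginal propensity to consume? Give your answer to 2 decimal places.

Implied spending multiplier k = ΔY/ΔG = 119.6/55 ≈ 2.1745.
Since k = 1/(1 − MPC), MPC = 1 − 1/k = 1 − ΔG/ΔY = 1 − 55/119.6 ≈ 0.54.

0.54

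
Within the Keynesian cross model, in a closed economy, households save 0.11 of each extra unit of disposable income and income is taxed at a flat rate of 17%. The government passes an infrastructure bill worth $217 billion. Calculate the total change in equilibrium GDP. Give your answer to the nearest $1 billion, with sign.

MPC = 1 − MPS = 1 − 0.11 = 0.89.
Spending multiplier = 1/(1 − c(1−t)) = 1/(1 − 0.89×0.83) = 1/0.2613 ≈ 3.827.
ΔY = k × ΔG = (+$217 billion) / 0.2613 ≈ +$830 billion.

+$830 billion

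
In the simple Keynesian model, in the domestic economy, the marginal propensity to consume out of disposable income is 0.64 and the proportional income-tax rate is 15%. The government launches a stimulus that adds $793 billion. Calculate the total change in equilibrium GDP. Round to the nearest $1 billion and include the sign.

Expenditure multiplier = 1/(1 − c(1−t)) = 1/(1 − 0.64×0.85) = 1/0.456 ≈ 2.193.
ΔY = k × ΔG = (+$793 billion) / 0.456 ≈ +$1,739 billion.

+$1,739 billion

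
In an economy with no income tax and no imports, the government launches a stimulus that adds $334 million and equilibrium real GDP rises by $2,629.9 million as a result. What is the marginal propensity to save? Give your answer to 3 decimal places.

0.127

Implied spending multiplier k = ΔY/ΔG = 2,629.9/334 ≈ 7.874.
Since k = 1/(1 − MPC), MPC = 1 − 1/k = 1 − ΔG/ΔY = 1 − 334/2,629.9 ≈ 0.873.
MPS = 1 − MPC = 0.127.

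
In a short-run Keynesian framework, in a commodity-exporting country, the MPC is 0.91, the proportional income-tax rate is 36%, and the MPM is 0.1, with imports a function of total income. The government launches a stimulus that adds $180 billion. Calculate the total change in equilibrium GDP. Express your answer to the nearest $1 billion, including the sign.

Expenditure multiplier = 1/(1 − c(1−t) + m) = 1/(1 − 0.91×0.64 + 0.1) = 1/0.5176 ≈ 1.932.
ΔY = k × ΔG = (+$180 billion) / 0.5176 ≈ +$348 billion.

+$348 billion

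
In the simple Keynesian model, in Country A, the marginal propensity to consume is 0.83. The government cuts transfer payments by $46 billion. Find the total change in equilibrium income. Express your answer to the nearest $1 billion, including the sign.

The transfer change shifts disposable income by −$46 billion, so first-round consumption changes by c·ΔTR = 0.83 × (−$46 billion) = −$38.18 billion.
Expenditure multiplier = 1/(1 − MPC) = 1/(1 − 0.83) = 1/0.17 ≈ 5.882.
The transfer multiplier is c × k ≈ 4.882, so ΔY = k × (c·ΔTR) = (−$38.18 billion) / 0.17 ≈ −$225 billion.

−$225 billion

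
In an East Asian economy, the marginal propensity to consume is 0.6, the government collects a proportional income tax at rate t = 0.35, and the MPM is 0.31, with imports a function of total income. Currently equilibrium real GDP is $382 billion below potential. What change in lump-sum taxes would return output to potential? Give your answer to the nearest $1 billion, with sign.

Spending multiplier = 1/(1 − c(1−t) + m) = 1/(1 − 0.6×0.65 + 0.31) = 1/0.92 ≈ 1.087.
Tax multiplier = −c·k = −0.6/0.92 ≈ −0.652. Need ΔY = +$382 billion, so ΔT = ΔY/(−c·k) = −(+$382 billion) × 0.92 / 0.6 ≈ −$586 billion.
The government should cut lump-sum taxes by $586 billion.

−$586 billion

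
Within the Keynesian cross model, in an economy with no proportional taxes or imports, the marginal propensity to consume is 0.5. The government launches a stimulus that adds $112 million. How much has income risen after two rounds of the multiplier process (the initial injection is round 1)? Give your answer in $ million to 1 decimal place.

$168.0 million

Round 1 adds ΔG = $112 million; each later round is MPC = 0.5 times the previous.
After 2 rounds: 112 + 56 = ΔG·(1 − c^2)/(1 − c) = 112 × (1 − 0.25)/0.5 = $168 million.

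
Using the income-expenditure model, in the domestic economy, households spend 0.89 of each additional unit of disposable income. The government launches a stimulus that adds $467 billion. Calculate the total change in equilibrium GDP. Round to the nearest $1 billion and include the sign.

Government-spending multiplier = 1/(1 − MPC) = 1/(1 − 0.89) = 1/0.11 ≈ 9.091.
ΔY = k × ΔG = (+$467 billion) / 0.11 ≈ +$4,245 billion.

+$4,245 billion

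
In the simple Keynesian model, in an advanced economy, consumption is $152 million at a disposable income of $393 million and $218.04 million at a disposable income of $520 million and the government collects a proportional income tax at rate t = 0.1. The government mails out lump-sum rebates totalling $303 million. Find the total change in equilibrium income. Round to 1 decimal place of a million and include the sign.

MPC = ΔC/ΔYd = (218.04 − 152)/(520 − 393) = 66.04/127 = 0.52.
A lump-sum tax change of −$303 million shifts disposable income by +$303 million; first-round consumption changes by −c × ΔT = −0.52 × (−$303 million) = +$157.56 million.
Expenditure multiplier = 1/(1 − c(1−t)) = 1/(1 − 0.52×0.9) = 1/0.532 ≈ 1.88.
The tax multiplier is −c × k ≈ −0.977, so ΔY = k × (−c·ΔT) = (+$157.56 million) / 0.532 ≈ +$296.2 million.

+$296.2 million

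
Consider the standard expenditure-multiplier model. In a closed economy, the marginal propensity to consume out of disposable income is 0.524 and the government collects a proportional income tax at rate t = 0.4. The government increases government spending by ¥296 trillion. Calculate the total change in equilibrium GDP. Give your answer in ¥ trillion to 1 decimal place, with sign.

+¥431.7 trillion

Spending multiplier = 1/(1 − c(1−t)) = 1/(1 − 0.524×0.6) = 1/0.6856 ≈ 1.459.
ΔY = k × ΔG = (+¥296 trillion) / 0.6856 ≈ +¥431.7 trillion.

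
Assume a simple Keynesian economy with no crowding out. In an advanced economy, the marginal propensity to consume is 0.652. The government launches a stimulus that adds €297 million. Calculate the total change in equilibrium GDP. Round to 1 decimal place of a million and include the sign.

Expenditure multiplier = 1/(1 − MPC) = 1/(1 − 0.652) = 1/0.348 ≈ 2.874.
ΔY = k × ΔG = (+€297 million) / 0.348 ≈ +€853.4 million.

+€853.4 million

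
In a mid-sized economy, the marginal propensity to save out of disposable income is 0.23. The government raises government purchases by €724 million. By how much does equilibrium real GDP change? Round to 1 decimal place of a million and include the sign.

+€3,147.8 million

MPC = 1 − MPS = 1 − 0.23 = 0.77.
Expenditure multiplier = 1/(1 − MPC) = 1/(1 − 0.77) = 1/0.23 ≈ 4.348.
ΔY = k × ΔG = (+€724 million) / 0.23 ≈ +€3,147.8 million.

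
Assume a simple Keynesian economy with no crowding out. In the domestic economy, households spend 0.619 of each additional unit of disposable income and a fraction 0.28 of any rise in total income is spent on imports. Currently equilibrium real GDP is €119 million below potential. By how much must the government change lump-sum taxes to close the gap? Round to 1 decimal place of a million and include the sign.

Spending multiplier = 1/(1 − c + m) = 1/(1 − 0.619 + 0.28) = 1/0.661 ≈ 1.513.
Tax multiplier = −c·k = −0.619/0.661 ≈ −0.936. Need ΔY = +€119 million, so ΔT = ΔY/(−c·k) = −(+€119 million) × 0.661 / 0.619 ≈ −€127.1 million.
The government should cut lump-sum taxes by €127.1 million.

−€127.1 million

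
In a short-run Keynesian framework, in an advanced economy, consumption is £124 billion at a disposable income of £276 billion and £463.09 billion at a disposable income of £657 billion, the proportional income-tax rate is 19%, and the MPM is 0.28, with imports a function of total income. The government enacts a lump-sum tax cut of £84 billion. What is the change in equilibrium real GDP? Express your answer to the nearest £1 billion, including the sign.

+£134 billion

MPC = ΔC/ΔYd = (463.09 − 124)/(657 − 276) = 339.09/381 = 0.89.
A lump-sum tax change of −£84 billion shifts disposable income by +£84 billion; first-round consumption changes by −c × ΔT = −0.89 × (−£84 billion) = +£74.76 billion.
Expenditure multiplier = 1/(1 − c(1−t) + m) = 1/(1 − 0.89×0.81 + 0.28) = 1/0.5591 ≈ 1.789.
The tax multiplier is −c × k ≈ −1.592, so ΔY = k × (−c·ΔT) = (+£74.76 billion) / 0.5591 ≈ +£134 billion.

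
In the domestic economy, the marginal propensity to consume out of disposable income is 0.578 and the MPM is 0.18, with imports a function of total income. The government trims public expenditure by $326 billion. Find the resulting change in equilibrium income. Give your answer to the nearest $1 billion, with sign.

Expenditure multiplier = 1/(1 − c + m) = 1/(1 − 0.578 + 0.18) = 1/0.602 ≈ 1.661.
ΔY = k × ΔG = (−$326 billion) / 0.602 ≈ −$542 billion.

−$542 billion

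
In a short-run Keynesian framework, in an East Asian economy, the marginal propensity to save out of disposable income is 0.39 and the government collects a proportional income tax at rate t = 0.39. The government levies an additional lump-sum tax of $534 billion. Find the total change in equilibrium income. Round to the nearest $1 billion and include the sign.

MPC = 1 − MPS = 1 − 0.39 = 0.61.
A lump-sum tax change of +$534 billion shifts disposable income by −$534 billion; first-round consumption changes by −c × ΔT = −0.61 × (+$534 billion) = −$325.74 billion.
Expenditure multiplier = 1/(1 − c(1−t)) = 1/(1 − 0.61×0.61) = 1/0.6279 ≈ 1.593.
The tax multiplier is −c × k ≈ −0.971, so ΔY = k × (−c·ΔT) = (−$325.74 billion) / 0.6279 ≈ −$519 billion.

−$519 billion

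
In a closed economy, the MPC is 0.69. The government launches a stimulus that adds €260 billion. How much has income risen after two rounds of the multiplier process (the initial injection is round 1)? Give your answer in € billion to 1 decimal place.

€439.4 billion

Round 1 adds ΔG = €260 billion; each later round is MPC = 0.69 times the previous.
After 2 rounds: 260 + 179.4 = ΔG·(1 − c^2)/(1 − c) = 260 × (1 − 0.4761)/0.31 = €439.4 billion.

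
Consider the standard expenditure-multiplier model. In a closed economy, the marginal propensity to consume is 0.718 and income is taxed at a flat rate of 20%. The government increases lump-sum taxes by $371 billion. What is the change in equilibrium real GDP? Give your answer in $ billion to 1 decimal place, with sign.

−$625.9 billion

A lump-sum tax change of +$371 billion shifts disposable income by −$371 billion; first-round consumption changes by −c × ΔT = −0.718 × (+$371 billion) = −$266.378 billion.
Expenditure multiplier = 1/(1 − c(1−t)) = 1/(1 − 0.718×0.8) = 1/0.4256 ≈ 2.35.
The tax multiplier is −c × k ≈ −1.687, so ΔY = k × (−c·ΔT) = (−$266.378 billion) / 0.4256 ≈ −$625.9 billion.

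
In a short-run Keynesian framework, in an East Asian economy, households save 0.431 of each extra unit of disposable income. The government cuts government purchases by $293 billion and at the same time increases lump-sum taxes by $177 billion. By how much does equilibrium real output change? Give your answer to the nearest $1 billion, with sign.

−$913 billion

MPC = 1 − MPS = 1 − 0.431 = 0.569.
Expenditure multiplier = 1/(1 − MPC) = 1/(1 − 0.569) = 1/0.431 ≈ 2.32.
ΔG contributes k·ΔG = (−$293 billion) / 0.431 ≈ −$679.8 billion.
ΔT of +$177 billion changes first-round spending by −c·ΔT = −$100.713 billion, contributing k·(−c·ΔT) = (−$100.713 billion) / 0.431 ≈ −$233.7 billion.
Net ΔY = k(ΔG − c·ΔT) = (−$393.713 billion) / 0.431 ≈ −$913 billion.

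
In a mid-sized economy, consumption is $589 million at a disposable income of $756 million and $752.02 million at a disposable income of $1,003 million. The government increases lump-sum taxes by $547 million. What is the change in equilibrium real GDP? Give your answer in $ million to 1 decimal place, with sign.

MPC = ΔC/ΔYd = (752.02 − 589)/(1,003 − 756) = 163.02/247 = 0.66.
A lump-sum tax change of +$547 million shifts disposable income by −$547 million; first-round consumption changes by −c × ΔT = −0.66 × (+$547 million) = −$361.02 million.
Expenditure multiplier = 1/(1 − MPC) = 1/(1 − 0.66) = 1/0.34 ≈ 2.941.
The tax multiplier is −c × k ≈ −1.941, so ΔY = k × (−c·ΔT) = (−$361.02 million) / 0.34 ≈ −$1,061.8 million.

−$1,061.8 million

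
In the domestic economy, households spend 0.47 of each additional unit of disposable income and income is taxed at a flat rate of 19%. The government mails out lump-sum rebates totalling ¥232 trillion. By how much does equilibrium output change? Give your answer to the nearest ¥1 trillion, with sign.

A lump-sum tax change of −¥232 trillion shifts disposable income by +¥232 trillion; first-round consumption changes by −c × ΔT = −0.47 × (−¥232 trillion) = +¥109.04 trillion.
Expenditure multiplier = 1/(1 − c(1−t)) = 1/(1 − 0.47×0.81) = 1/0.6193 ≈ 1.615.
The tax multiplier is −c × k ≈ −0.759, so ΔY = k × (−c·ΔT) = (+¥109.04 trillion) / 0.6193 ≈ +¥176 trillion.

+¥176 trillion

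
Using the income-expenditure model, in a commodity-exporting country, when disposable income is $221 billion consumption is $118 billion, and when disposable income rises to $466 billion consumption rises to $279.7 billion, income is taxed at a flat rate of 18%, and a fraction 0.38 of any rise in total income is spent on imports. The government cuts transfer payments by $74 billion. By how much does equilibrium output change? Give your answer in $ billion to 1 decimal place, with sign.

−$58.2 billion

MPC = ΔC/ΔYd = (279.7 − 118)/(466 − 221) = 161.7/245 = 0.66.
The transfer change shifts disposable income by −$74 billion, so first-round consumption changes by c·ΔTR = 0.66 × (−$74 billion) = −$48.84 billion.
Expenditure multiplier = 1/(1 − c(1−t) + m) = 1/(1 − 0.66×0.82 + 0.38) = 1/0.8388 ≈ 1.192.
The transfer multiplier is c × k ≈ 0.787, so ΔY = k × (c·ΔTR) = (−$48.84 billion) / 0.8388 ≈ −$58.2 billion.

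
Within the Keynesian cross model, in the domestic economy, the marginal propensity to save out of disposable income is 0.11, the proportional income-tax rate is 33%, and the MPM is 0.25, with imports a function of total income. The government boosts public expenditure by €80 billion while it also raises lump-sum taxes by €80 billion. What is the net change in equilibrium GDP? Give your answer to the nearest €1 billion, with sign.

MPC = 1 − MPS = 1 − 0.11 = 0.89.
Expenditure multiplier = 1/(1 − c(1−t) + m) = 1/(1 − 0.89×0.67 + 0.25) = 1/0.6537 ≈ 1.53.
ΔG contributes k·ΔG = (+€80 billion) / 0.6537 ≈ +€122.4 billion.
ΔT of +€80 billion changes first-round spending by −c·ΔT = −€71.2 billion, contributing k·(−c·ΔT) = (−€71.2 billion) / 0.6537 ≈ −€108.9 billion.
Net ΔY = k(ΔG − c·ΔT) = (+€8.8 billion) / 0.6537 ≈ +€13 billion.

+€13 billion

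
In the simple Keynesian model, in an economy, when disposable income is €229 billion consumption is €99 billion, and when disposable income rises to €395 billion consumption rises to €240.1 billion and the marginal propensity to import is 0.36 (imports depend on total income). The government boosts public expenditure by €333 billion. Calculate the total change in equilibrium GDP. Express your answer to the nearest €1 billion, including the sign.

MPC = ΔC/ΔYd = (240.1 − 99)/(395 − 229) = 141.1/166 = 0.85.
Government-spending multiplier = 1/(1 − c + m) = 1/(1 − 0.85 + 0.36) = 1/0.51 ≈ 1.961.
ΔY = k × ΔG = (+€333 billion) / 0.51 ≈ +€653 billion.

+€653 billion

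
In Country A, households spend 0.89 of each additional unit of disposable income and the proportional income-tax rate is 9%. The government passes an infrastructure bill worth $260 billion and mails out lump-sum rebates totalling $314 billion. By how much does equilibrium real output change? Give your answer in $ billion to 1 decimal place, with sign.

+$2,837.8 billion

Expenditure multiplier = 1/(1 − c(1−t)) = 1/(1 − 0.89×0.91) = 1/0.1901 ≈ 5.26.
ΔG contributes k·ΔG = (+$260 billion) / 0.1901 ≈ +$1,367.7 billion.
ΔT of −$314 billion changes first-round spending by −c·ΔT = +$279.46 billion, contributing k·(−c·ΔT) = (+$279.46 billion) / 0.1901 ≈ +$1,470.1 billion.
Net ΔY = k(ΔG − c·ΔT) = (+$539.46 billion) / 0.1901 ≈ +$2,837.8 billion.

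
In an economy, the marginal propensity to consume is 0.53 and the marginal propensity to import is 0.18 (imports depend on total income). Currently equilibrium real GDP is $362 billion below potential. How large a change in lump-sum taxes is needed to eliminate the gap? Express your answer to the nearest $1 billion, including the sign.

Spending multiplier = 1/(1 − c + m) = 1/(1 − 0.53 + 0.18) = 1/0.65 ≈ 1.538.
Tax multiplier = −c·k = −0.53/0.65 ≈ −0.815. Need ΔY = +$362 billion, so ΔT = ΔY/(−c·k) = −(+$362 billion) × 0.65 / 0.53 ≈ −$444 billion.
The government should cut lump-sum taxes by $444 billion.

−$444 billion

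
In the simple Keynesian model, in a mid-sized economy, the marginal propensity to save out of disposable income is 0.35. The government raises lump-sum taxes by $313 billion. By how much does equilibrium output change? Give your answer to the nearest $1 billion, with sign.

−$581 billion

MPC = 1 − MPS = 1 − 0.35 = 0.65.
A lump-sum tax change of +$313 billion shifts disposable income by −$313 billion; first-round consumption changes by −c × ΔT = −0.65 × (+$313 billion) = −$203.45 billion.
Expenditure multiplier = 1/(1 − MPC) = 1/(1 − 0.65) = 1/0.35 ≈ 2.857.
The tax multiplier is −c × k ≈ −1.857, so ΔY = k × (−c·ΔT) = (−$203.45 billion) / 0.35 ≈ −$581 billion.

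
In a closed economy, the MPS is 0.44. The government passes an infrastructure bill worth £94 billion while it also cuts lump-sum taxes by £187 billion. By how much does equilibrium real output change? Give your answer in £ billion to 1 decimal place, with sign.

MPC = 1 − MPS = 1 − 0.44 = 0.56.
Expenditure multiplier = 1/(1 − MPC) = 1/(1 − 0.56) = 1/0.44 ≈ 2.273.
ΔG contributes k·ΔG = (+£94 billion) / 0.44 ≈ +£213.6 billion.
ΔT of −£187 billion changes first-round spending by −c·ΔT = +£104.72 billion, contributing k·(−c·ΔT) = (+£104.72 billion) / 0.44 = +£238 billion.
Net ΔY = k(ΔG − c·ΔT) = (+£198.72 billion) / 0.44 ≈ +£451.6 billion.

+£451.6 billion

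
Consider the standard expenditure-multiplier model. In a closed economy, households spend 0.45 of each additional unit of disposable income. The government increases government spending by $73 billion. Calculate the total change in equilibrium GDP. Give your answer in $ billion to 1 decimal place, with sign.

+$132.7 billion

Expenditure multiplier = 1/(1 − MPC) = 1/(1 − 0.45) = 1/0.55 ≈ 1.818.
ΔY = k × ΔG = (+$73 billion) / 0.55 ≈ +$132.7 billion.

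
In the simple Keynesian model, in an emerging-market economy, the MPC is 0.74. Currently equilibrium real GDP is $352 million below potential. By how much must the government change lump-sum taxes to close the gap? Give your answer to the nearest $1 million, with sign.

Spending multiplier = 1/(1 − MPC) = 1/(1 − 0.74) = 1/0.26 ≈ 3.846.
Tax multiplier = −c·k = −0.74/0.26 ≈ −2.846. Need ΔY = +$352 million, so ΔT = ΔY/(−c·k) = −(+$352 million) × 0.26 / 0.74 ≈ −$124 million.
The government should cut lump-sum taxes by $124 million.

−$124 million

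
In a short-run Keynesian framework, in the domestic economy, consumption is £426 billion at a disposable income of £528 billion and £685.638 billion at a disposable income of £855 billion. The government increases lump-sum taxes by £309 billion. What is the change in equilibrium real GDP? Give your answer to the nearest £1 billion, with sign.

MPC = ΔC/ΔYd = (685.638 − 426)/(855 − 528) = 259.638/327 = 0.794.
A lump-sum tax change of +£309 billion shifts disposable income by −£309 billion; first-round consumption changes by −c × ΔT = −0.794 × (+£309 billion) = −£245.346 billion.
Expenditure multiplier = 1/(1 − MPC) = 1/(1 − 0.794) = 1/0.206 ≈ 4.854.
The tax multiplier is −c × k ≈ −3.854, so ΔY = k × (−c·ΔT) = (−£245.346 billion) / 0.206 = −£1,191 billion.

−£1,191 billion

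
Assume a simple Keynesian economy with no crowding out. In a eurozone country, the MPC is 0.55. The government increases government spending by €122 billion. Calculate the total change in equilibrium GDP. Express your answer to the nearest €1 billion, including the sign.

Expenditure multiplier = 1/(1 − MPC) = 1/(1 − 0.55) = 1/0.45 ≈ 2.222.
ΔY = k × ΔG = (+€122 billion) / 0.45 ≈ +€271 billion.

+€271 billion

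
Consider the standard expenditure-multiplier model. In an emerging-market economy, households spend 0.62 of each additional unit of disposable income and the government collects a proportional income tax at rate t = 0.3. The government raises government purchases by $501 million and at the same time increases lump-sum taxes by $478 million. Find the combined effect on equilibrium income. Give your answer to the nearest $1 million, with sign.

+$362 million

Expenditure multiplier = 1/(1 − c(1−t)) = 1/(1 − 0.62×0.7) = 1/0.566 ≈ 1.767.
ΔG contributes k·ΔG = (+$501 million) / 0.566 ≈ +$885.2 million.
ΔT of +$478 million changes first-round spending by −c·ΔT = −$296.36 million, contributing k·(−c·ΔT) = (−$296.36 million) / 0.566 ≈ −$523.6 million.
Net ΔY = k(ΔG − c·ΔT) = (+$204.64 million) / 0.566 ≈ +$362 million.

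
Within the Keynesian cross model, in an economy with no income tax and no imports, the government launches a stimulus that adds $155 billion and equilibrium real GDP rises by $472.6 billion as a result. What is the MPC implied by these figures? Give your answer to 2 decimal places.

0.67

Implied spending multiplier k = ΔY/ΔG = 472.6/155 ≈ 3.049.
Since k = 1/(1 − MPC), MPC = 1 − 1/k = 1 − ΔG/ΔY = 1 − 155/472.6 ≈ 0.67.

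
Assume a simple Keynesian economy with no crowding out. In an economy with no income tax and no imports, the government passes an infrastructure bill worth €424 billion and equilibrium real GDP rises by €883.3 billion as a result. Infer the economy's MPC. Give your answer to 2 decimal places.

0.52

Implied spending multiplier k = ΔY/ΔG = 883.3/424 ≈ 2.0833.
Since k = 1/(1 − MPC), MPC = 1 − 1/k = 1 − ΔG/ΔY = 1 − 424/883.3 ≈ 0.52.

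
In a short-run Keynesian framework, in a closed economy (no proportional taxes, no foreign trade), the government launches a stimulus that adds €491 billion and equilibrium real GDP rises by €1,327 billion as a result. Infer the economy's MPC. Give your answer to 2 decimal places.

0.63

Implied spending multiplier k = ΔY/ΔG = 1,327/491 ≈ 2.7026.
Since k = 1/(1 − MPC), MPC = 1 − 1/k = 1 − ΔG/ΔY = 1 − 491/1,327 ≈ 0.63.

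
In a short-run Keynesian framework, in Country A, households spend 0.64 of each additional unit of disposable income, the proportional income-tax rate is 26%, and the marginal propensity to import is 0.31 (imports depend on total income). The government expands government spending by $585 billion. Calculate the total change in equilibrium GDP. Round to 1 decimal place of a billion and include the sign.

+$699.4 billion

Expenditure multiplier = 1/(1 − c(1−t) + m) = 1/(1 − 0.64×0.74 + 0.31) = 1/0.8364 ≈ 1.196.
ΔY = k × ΔG = (+$585 billion) / 0.8364 ≈ +$699.4 billion.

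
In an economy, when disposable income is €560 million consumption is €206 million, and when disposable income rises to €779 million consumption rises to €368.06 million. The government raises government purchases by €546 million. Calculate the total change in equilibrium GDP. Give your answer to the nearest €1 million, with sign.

MPC = ΔC/ΔYd = (368.06 − 206)/(779 − 560) = 162.06/219 = 0.74.
Government-spending multiplier = 1/(1 − MPC) = 1/(1 − 0.74) = 1/0.26 ≈ 3.846.
ΔY = k × ΔG = (+€546 million) / 0.26 = +€2,100 million.

+€2,100 million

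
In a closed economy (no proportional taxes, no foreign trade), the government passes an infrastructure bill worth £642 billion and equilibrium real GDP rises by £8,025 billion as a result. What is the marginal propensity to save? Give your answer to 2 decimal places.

0.08

Implied spending multiplier k = ΔY/ΔG = 8,025/642 = 12.5.
Since k = 1/(1 − MPC), MPC = 1 − 1/k = 1 − ΔG/ΔY = 1 − 642/8,025 = 0.92.
MPS = 1 − MPC = 0.08.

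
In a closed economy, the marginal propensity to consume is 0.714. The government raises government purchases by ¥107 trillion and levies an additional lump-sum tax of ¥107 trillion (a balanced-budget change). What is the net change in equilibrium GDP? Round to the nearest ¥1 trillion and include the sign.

+¥107 trillion

Expenditure multiplier = 1/(1 − MPC) = 1/(1 − 0.714) = 1/0.286 ≈ 3.497.
ΔG contributes k·ΔG = (+¥107 trillion) / 0.286 ≈ +¥374.1 trillion.
ΔT of +¥107 trillion changes first-round spending by −c·ΔT = −¥76.398 trillion, contributing k·(−c·ΔT) = (−¥76.398 trillion) / 0.286 ≈ −¥267.1 trillion.
With ΔG = ΔT and no other leakages, the balanced-budget multiplier is 1, so ΔY = ΔG = +¥107 trillion.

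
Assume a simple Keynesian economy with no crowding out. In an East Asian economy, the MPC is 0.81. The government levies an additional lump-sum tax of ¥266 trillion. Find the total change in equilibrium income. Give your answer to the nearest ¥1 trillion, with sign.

−¥1,134 trillion

A lump-sum tax change of +¥266 trillion shifts disposable income by −¥266 trillion; first-round consumption changes by −c × ΔT = −0.81 × (+¥266 trillion) = −¥215.46 trillion.
Expenditure multiplier = 1/(1 − MPC) = 1/(1 − 0.81) = 1/0.19 ≈ 5.263.
The tax multiplier is −c × k ≈ −4.263, so ΔY = k × (−c·ΔT) = (−¥215.46 trillion) / 0.19 = −¥1,134 trillion.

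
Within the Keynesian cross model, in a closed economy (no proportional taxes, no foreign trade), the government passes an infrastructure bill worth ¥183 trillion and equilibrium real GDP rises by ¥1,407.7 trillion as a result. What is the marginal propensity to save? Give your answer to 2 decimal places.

0.13

Implied spending multiplier k = ΔY/ΔG = 1,407.7/183 ≈ 7.6923.
Since k = 1/(1 − MPC), MPC = 1 − 1/k = 1 − ΔG/ΔY = 1 − 183/1,407.7 ≈ 0.87.
MPS = 1 − MPC = 0.13.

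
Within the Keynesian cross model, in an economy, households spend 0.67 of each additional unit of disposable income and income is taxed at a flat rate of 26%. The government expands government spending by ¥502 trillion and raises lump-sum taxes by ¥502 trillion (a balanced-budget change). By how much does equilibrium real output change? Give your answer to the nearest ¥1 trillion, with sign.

Expenditure multiplier = 1/(1 − c(1−t)) = 1/(1 − 0.67×0.74) = 1/0.5042 ≈ 1.983.
ΔG contributes k·ΔG = (+¥502 trillion) / 0.5042 ≈ +¥995.6 trillion.
ΔT of +¥502 trillion changes first-round spending by −c·ΔT = −¥336.34 trillion, contributing k·(−c·ΔT) = (−¥336.34 trillion) / 0.5042 ≈ −¥667.1 trillion.
Net ΔY = k(ΔG − c·ΔT) = (+¥165.66 trillion) / 0.5042 ≈ +¥329 trillion.

+¥329 trillion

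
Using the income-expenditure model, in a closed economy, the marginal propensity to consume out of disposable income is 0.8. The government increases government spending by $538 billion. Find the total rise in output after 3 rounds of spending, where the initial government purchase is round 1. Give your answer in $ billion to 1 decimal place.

$1,312.7 billion

Round 1 adds ΔG = $538 billion; each later round is MPC = 0.8 times the previous.
After 3 rounds: 538 + 430.4 + 344.32 = ΔG·(1 − c^3)/(1 − c) = 538 × (1 − 0.512)/0.2 ≈ $1,312.7 billion.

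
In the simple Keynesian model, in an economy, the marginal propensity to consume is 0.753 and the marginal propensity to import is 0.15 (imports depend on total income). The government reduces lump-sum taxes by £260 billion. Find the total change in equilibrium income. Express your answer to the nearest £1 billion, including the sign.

A lump-sum tax change of −£260 billion shifts disposable income by +£260 billion; first-round consumption changes by −c × ΔT = −0.753 × (−£260 billion) = +£195.78 billion.
Expenditure multiplier = 1/(1 − c + m) = 1/(1 − 0.753 + 0.15) = 1/0.397 ≈ 2.519.
The tax multiplier is −c × k ≈ −1.897, so ΔY = k × (−c·ΔT) = (+£195.78 billion) / 0.397 ≈ +£493 billion.

+£493 billion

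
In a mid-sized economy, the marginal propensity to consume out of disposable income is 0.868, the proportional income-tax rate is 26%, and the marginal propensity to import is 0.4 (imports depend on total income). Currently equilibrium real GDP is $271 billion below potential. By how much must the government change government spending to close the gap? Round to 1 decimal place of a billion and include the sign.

Spending multiplier = 1/(1 − c(1−t) + m) = 1/(1 − 0.868×0.74 + 0.4) = 1/0.75768 ≈ 1.32.
Need ΔY = +$271 billion, so ΔG = ΔY/k = (+$271 billion) × 0.75768 ≈ +$205.3 billion.
The government should increase government spending by $205.3 billion.

+$205.3 billion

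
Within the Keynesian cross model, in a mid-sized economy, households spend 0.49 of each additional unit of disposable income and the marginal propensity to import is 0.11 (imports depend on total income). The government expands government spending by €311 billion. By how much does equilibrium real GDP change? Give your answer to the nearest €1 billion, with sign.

+€502 billion

Spending multiplier = 1/(1 − c + m) = 1/(1 − 0.49 + 0.11) = 1/0.62 ≈ 1.613.
ΔY = k × ΔG = (+€311 billion) / 0.62 ≈ +€502 billion.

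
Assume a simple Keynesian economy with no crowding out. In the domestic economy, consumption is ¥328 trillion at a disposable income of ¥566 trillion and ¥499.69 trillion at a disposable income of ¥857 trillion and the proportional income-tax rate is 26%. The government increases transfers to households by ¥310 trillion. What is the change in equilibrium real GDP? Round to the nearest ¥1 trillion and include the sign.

+¥325 trillion

MPC = ΔC/ΔYd = (499.69 − 328)/(857 − 566) = 171.69/291 = 0.59.
The transfer change shifts disposable income by +¥310 trillion, so first-round consumption changes by c·ΔTR = 0.59 × (+¥310 trillion) = +¥182.9 trillion.
Expenditure multiplier = 1/(1 − c(1−t)) = 1/(1 − 0.59×0.74) = 1/0.5634 ≈ 1.775.
The transfer multiplier is c × k ≈ 1.047, so ΔY = k × (c·ΔTR) = (+¥182.9 trillion) / 0.5634 ≈ +¥325 trillion.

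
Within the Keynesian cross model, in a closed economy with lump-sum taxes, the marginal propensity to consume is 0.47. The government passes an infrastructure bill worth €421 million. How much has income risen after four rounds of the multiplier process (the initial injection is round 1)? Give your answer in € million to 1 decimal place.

Round 1 adds ΔG = €421 million; each later round is MPC = 0.47 times the previous.
After 4 rounds: 421 + 197.87 + 92.9989 + 43.709483 = ΔG·(1 − c^4)/(1 − c) = 421 × (1 − 0.04879681)/0.53 ≈ €755.6 million.

€755.6 million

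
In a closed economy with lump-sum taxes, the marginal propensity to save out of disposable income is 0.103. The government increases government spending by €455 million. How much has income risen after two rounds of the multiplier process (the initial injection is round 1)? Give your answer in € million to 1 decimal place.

MPC = 1 − MPS = 1 − 0.103 = 0.897.
Round 1 adds ΔG = €455 million; each later round is MPC = 0.897 times the previous.
After 2 rounds: 455 + 408.135 = ΔG·(1 − c^2)/(1 − c) = 455 × (1 − 0.804609)/0.103 ≈ €863.1 million.

€863.1 million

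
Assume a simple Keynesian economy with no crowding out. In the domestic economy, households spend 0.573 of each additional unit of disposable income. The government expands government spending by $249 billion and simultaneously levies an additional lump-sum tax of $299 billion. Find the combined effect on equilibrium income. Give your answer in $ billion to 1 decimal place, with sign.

+$181.9 billion

Expenditure multiplier = 1/(1 − MPC) = 1/(1 − 0.573) = 1/0.427 ≈ 2.342.
ΔG contributes k·ΔG = (+$249 billion) / 0.427 ≈ +$583.1 billion.
ΔT of +$299 billion changes first-round spending by −c·ΔT = −$171.327 billion, contributing k·(−c·ΔT) = (−$171.327 billion) / 0.427 ≈ −$401.2 billion.
Net ΔY = k(ΔG − c·ΔT) = (+$77.673 billion) / 0.427 ≈ +$181.9 billion.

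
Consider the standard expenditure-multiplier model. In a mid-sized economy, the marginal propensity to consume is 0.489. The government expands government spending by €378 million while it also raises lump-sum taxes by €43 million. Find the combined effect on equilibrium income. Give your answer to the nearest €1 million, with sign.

Expenditure multiplier = 1/(1 − MPC) = 1/(1 − 0.489) = 1/0.511 ≈ 1.957.
ΔG contributes k·ΔG = (+€378 million) / 0.511 ≈ +€739.7 million.
ΔT of +€43 million changes first-round spending by −c·ΔT = −€21.027 million, contributing k·(−c·ΔT) = (−€21.027 million) / 0.511 ≈ −€41.1 million.
Net ΔY = k(ΔG − c·ΔT) = (+€356.973 million) / 0.511 ≈ +€699 million.

+€699 million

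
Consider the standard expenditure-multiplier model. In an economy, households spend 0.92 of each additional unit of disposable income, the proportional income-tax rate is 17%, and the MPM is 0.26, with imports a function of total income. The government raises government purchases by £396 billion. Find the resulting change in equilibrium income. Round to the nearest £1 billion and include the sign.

+£798 billion

Government-spending multiplier = 1/(1 − c(1−t) + m) = 1/(1 − 0.92×0.83 + 0.26) = 1/0.4964 ≈ 2.015.
ΔY = k × ΔG = (+£396 billion) / 0.4964 ≈ +£798 billion.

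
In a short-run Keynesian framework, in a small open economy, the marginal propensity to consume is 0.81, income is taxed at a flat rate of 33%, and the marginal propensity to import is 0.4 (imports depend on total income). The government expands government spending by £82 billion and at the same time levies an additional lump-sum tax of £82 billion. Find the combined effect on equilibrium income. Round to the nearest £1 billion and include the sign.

+£18 billion

Expenditure multiplier = 1/(1 − c(1−t) + m) = 1/(1 − 0.81×0.67 + 0.4) = 1/0.8573 ≈ 1.166.
ΔG contributes k·ΔG = (+£82 billion) / 0.8573 ≈ +£95.6 billion.
ΔT of +£82 billion changes first-round spending by −c·ΔT = −£66.42 billion, contributing k·(−c·ΔT) = (−£66.42 billion) / 0.8573 ≈ −£77.5 billion.
Net ΔY = k(ΔG − c·ΔT) = (+£15.58 billion) / 0.8573 ≈ +£18 billion.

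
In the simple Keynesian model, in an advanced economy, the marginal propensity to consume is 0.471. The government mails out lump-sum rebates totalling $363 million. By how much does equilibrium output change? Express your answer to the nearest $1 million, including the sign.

+$323 million

A lump-sum tax change of −$363 million shifts disposable income by +$363 million; first-round consumption changes by −c × ΔT = −0.471 × (−$363 million) = +$170.973 million.
Expenditure multiplier = 1/(1 − MPC) = 1/(1 − 0.471) = 1/0.529 ≈ 1.89.
The tax multiplier is −c × k ≈ −0.89, so ΔY = k × (−c·ΔT) = (+$170.973 million) / 0.529 ≈ +$323 million.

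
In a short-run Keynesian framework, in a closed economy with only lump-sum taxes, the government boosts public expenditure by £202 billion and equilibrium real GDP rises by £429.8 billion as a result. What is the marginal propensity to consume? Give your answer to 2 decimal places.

Implied spending multiplier k = ΔY/ΔG = 429.8/202 ≈ 2.1277.
Since k = 1/(1 − MPC), MPC = 1 − 1/k = 1 − ΔG/ΔY = 1 − 202/429.8 ≈ 0.53.

0.53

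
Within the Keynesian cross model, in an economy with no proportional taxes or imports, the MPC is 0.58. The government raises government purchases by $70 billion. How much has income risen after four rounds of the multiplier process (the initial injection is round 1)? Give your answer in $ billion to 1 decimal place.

$147.8 billion

Round 1 adds ΔG = $70 billion; each later round is MPC = 0.58 times the previous.
After 4 rounds: 70 + 40.6 + 23.548 + 13.65784 = ΔG·(1 − c^4)/(1 − c) = 70 × (1 − 0.11316496)/0.42 ≈ $147.8 billion.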